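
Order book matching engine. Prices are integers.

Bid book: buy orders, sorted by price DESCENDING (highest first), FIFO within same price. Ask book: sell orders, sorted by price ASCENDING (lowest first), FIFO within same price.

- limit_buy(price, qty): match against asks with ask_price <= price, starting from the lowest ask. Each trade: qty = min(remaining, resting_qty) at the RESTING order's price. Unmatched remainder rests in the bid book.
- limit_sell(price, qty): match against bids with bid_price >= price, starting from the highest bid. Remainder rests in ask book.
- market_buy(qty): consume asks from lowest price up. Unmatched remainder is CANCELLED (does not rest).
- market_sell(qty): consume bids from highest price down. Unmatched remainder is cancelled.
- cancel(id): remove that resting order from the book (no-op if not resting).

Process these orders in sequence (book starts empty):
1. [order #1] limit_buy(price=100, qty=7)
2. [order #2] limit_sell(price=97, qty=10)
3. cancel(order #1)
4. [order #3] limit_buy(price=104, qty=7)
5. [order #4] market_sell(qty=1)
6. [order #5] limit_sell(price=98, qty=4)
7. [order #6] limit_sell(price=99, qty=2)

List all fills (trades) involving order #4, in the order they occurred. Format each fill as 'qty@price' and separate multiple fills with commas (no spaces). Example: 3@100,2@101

Answer: 1@104

Derivation:
After op 1 [order #1] limit_buy(price=100, qty=7): fills=none; bids=[#1:7@100] asks=[-]
After op 2 [order #2] limit_sell(price=97, qty=10): fills=#1x#2:7@100; bids=[-] asks=[#2:3@97]
After op 3 cancel(order #1): fills=none; bids=[-] asks=[#2:3@97]
After op 4 [order #3] limit_buy(price=104, qty=7): fills=#3x#2:3@97; bids=[#3:4@104] asks=[-]
After op 5 [order #4] market_sell(qty=1): fills=#3x#4:1@104; bids=[#3:3@104] asks=[-]
After op 6 [order #5] limit_sell(price=98, qty=4): fills=#3x#5:3@104; bids=[-] asks=[#5:1@98]
After op 7 [order #6] limit_sell(price=99, qty=2): fills=none; bids=[-] asks=[#5:1@98 #6:2@99]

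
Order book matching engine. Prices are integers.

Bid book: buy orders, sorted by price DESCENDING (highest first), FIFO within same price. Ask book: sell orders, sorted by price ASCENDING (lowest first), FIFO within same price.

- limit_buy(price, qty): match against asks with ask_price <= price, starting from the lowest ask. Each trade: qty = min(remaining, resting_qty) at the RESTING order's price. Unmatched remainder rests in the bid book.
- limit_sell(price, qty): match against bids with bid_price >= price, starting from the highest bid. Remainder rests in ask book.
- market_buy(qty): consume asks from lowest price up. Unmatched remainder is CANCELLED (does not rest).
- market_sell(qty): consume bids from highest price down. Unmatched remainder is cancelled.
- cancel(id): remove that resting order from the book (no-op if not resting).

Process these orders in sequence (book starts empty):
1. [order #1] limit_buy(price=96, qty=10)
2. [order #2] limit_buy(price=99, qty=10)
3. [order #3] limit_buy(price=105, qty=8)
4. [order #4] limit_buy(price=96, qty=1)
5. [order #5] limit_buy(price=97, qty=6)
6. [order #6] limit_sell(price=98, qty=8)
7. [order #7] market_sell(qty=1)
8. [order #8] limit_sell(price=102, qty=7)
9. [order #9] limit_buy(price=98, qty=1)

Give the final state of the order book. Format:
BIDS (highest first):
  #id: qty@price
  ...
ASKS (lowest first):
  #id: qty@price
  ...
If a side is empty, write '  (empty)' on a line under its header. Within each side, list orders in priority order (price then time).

After op 1 [order #1] limit_buy(price=96, qty=10): fills=none; bids=[#1:10@96] asks=[-]
After op 2 [order #2] limit_buy(price=99, qty=10): fills=none; bids=[#2:10@99 #1:10@96] asks=[-]
After op 3 [order #3] limit_buy(price=105, qty=8): fills=none; bids=[#3:8@105 #2:10@99 #1:10@96] asks=[-]
After op 4 [order #4] limit_buy(price=96, qty=1): fills=none; bids=[#3:8@105 #2:10@99 #1:10@96 #4:1@96] asks=[-]
After op 5 [order #5] limit_buy(price=97, qty=6): fills=none; bids=[#3:8@105 #2:10@99 #5:6@97 #1:10@96 #4:1@96] asks=[-]
After op 6 [order #6] limit_sell(price=98, qty=8): fills=#3x#6:8@105; bids=[#2:10@99 #5:6@97 #1:10@96 #4:1@96] asks=[-]
After op 7 [order #7] market_sell(qty=1): fills=#2x#7:1@99; bids=[#2:9@99 #5:6@97 #1:10@96 #4:1@96] asks=[-]
After op 8 [order #8] limit_sell(price=102, qty=7): fills=none; bids=[#2:9@99 #5:6@97 #1:10@96 #4:1@96] asks=[#8:7@102]
After op 9 [order #9] limit_buy(price=98, qty=1): fills=none; bids=[#2:9@99 #9:1@98 #5:6@97 #1:10@96 #4:1@96] asks=[#8:7@102]

Answer: BIDS (highest first):
  #2: 9@99
  #9: 1@98
  #5: 6@97
  #1: 10@96
  #4: 1@96
ASKS (lowest first):
  #8: 7@102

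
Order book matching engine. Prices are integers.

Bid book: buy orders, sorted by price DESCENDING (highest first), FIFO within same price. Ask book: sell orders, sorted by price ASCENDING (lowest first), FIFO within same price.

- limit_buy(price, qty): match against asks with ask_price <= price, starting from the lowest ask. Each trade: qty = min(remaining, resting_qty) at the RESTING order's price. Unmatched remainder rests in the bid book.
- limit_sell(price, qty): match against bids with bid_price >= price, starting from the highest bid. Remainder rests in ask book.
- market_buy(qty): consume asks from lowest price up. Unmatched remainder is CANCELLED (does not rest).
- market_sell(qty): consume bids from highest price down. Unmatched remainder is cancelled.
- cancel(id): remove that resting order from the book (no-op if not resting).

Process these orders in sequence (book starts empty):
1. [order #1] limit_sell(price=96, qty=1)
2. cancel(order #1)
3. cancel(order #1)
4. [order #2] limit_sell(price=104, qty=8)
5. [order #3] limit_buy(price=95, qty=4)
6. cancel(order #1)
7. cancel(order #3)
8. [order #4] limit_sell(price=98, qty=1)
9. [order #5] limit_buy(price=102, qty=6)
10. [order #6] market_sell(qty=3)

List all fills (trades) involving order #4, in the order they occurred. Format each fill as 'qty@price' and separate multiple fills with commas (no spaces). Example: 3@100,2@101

Answer: 1@98

Derivation:
After op 1 [order #1] limit_sell(price=96, qty=1): fills=none; bids=[-] asks=[#1:1@96]
After op 2 cancel(order #1): fills=none; bids=[-] asks=[-]
After op 3 cancel(order #1): fills=none; bids=[-] asks=[-]
After op 4 [order #2] limit_sell(price=104, qty=8): fills=none; bids=[-] asks=[#2:8@104]
After op 5 [order #3] limit_buy(price=95, qty=4): fills=none; bids=[#3:4@95] asks=[#2:8@104]
After op 6 cancel(order #1): fills=none; bids=[#3:4@95] asks=[#2:8@104]
After op 7 cancel(order #3): fills=none; bids=[-] asks=[#2:8@104]
After op 8 [order #4] limit_sell(price=98, qty=1): fills=none; bids=[-] asks=[#4:1@98 #2:8@104]
After op 9 [order #5] limit_buy(price=102, qty=6): fills=#5x#4:1@98; bids=[#5:5@102] asks=[#2:8@104]
After op 10 [order #6] market_sell(qty=3): fills=#5x#6:3@102; bids=[#5:2@102] asks=[#2:8@104]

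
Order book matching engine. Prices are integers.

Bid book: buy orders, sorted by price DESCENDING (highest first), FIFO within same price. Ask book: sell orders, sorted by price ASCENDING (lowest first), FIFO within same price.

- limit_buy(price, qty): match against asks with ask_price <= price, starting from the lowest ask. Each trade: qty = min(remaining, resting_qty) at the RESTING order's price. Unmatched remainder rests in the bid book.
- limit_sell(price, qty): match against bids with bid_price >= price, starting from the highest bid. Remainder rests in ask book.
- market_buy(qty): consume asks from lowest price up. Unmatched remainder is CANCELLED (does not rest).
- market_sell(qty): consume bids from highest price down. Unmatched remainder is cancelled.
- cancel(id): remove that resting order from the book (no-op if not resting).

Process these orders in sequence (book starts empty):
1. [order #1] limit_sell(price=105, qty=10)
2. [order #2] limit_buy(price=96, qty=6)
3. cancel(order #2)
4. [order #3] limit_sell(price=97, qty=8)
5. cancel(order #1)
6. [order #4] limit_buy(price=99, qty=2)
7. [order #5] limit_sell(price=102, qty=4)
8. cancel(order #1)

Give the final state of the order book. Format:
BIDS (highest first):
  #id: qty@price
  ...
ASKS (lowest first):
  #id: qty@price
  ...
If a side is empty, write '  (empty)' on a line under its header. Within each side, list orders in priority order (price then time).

Answer: BIDS (highest first):
  (empty)
ASKS (lowest first):
  #3: 6@97
  #5: 4@102

Derivation:
After op 1 [order #1] limit_sell(price=105, qty=10): fills=none; bids=[-] asks=[#1:10@105]
After op 2 [order #2] limit_buy(price=96, qty=6): fills=none; bids=[#2:6@96] asks=[#1:10@105]
After op 3 cancel(order #2): fills=none; bids=[-] asks=[#1:10@105]
After op 4 [order #3] limit_sell(price=97, qty=8): fills=none; bids=[-] asks=[#3:8@97 #1:10@105]
After op 5 cancel(order #1): fills=none; bids=[-] asks=[#3:8@97]
After op 6 [order #4] limit_buy(price=99, qty=2): fills=#4x#3:2@97; bids=[-] asks=[#3:6@97]
After op 7 [order #5] limit_sell(price=102, qty=4): fills=none; bids=[-] asks=[#3:6@97 #5:4@102]
After op 8 cancel(order #1): fills=none; bids=[-] asks=[#3:6@97 #5:4@102]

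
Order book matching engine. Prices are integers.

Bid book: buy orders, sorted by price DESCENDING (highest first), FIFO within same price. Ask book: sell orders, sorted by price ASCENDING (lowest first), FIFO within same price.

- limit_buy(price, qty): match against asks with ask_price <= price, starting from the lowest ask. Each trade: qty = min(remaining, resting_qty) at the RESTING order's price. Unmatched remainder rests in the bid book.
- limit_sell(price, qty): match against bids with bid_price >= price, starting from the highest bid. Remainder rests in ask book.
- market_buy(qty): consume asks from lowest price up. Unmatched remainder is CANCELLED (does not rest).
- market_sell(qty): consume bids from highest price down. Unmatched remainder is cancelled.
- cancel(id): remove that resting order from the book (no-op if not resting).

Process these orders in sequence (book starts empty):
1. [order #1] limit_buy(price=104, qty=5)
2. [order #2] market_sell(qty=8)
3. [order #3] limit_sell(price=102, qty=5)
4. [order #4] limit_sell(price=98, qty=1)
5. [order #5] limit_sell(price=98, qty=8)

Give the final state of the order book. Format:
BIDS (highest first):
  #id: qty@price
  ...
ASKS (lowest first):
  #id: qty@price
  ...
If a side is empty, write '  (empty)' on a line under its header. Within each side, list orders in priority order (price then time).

Answer: BIDS (highest first):
  (empty)
ASKS (lowest first):
  #4: 1@98
  #5: 8@98
  #3: 5@102

Derivation:
After op 1 [order #1] limit_buy(price=104, qty=5): fills=none; bids=[#1:5@104] asks=[-]
After op 2 [order #2] market_sell(qty=8): fills=#1x#2:5@104; bids=[-] asks=[-]
After op 3 [order #3] limit_sell(price=102, qty=5): fills=none; bids=[-] asks=[#3:5@102]
After op 4 [order #4] limit_sell(price=98, qty=1): fills=none; bids=[-] asks=[#4:1@98 #3:5@102]
After op 5 [order #5] limit_sell(price=98, qty=8): fills=none; bids=[-] asks=[#4:1@98 #5:8@98 #3:5@102]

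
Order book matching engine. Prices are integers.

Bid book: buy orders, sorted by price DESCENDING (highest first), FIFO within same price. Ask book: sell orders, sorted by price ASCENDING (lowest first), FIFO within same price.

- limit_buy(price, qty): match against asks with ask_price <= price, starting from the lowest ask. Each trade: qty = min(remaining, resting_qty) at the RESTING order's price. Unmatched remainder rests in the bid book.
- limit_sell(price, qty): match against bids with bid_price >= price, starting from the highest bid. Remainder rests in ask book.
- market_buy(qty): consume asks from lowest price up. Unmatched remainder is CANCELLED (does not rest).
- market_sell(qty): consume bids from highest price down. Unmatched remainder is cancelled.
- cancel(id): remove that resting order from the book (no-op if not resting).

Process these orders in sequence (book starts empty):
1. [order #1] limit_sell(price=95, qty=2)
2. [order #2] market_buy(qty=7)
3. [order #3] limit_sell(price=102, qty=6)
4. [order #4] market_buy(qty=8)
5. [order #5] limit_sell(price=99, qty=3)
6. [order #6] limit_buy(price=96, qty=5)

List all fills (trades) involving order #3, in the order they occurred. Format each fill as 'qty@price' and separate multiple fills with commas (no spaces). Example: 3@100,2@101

After op 1 [order #1] limit_sell(price=95, qty=2): fills=none; bids=[-] asks=[#1:2@95]
After op 2 [order #2] market_buy(qty=7): fills=#2x#1:2@95; bids=[-] asks=[-]
After op 3 [order #3] limit_sell(price=102, qty=6): fills=none; bids=[-] asks=[#3:6@102]
After op 4 [order #4] market_buy(qty=8): fills=#4x#3:6@102; bids=[-] asks=[-]
After op 5 [order #5] limit_sell(price=99, qty=3): fills=none; bids=[-] asks=[#5:3@99]
After op 6 [order #6] limit_buy(price=96, qty=5): fills=none; bids=[#6:5@96] asks=[#5:3@99]

Answer: 6@102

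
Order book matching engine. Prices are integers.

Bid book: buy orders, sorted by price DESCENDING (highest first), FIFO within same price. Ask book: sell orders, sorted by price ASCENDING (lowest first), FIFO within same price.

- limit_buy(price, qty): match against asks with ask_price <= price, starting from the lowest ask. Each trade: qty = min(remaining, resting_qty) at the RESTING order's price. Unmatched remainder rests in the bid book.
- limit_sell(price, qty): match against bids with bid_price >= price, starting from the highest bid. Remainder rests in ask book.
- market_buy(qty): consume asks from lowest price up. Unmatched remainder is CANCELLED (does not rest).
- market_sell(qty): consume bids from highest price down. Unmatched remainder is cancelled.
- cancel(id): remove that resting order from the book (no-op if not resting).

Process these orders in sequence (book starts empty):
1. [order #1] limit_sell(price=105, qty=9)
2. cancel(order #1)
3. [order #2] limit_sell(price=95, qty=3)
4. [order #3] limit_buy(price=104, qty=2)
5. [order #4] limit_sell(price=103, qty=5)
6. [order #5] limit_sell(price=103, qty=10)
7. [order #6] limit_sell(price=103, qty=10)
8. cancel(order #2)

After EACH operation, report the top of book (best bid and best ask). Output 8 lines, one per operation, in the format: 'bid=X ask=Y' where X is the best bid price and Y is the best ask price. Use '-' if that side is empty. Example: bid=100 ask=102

After op 1 [order #1] limit_sell(price=105, qty=9): fills=none; bids=[-] asks=[#1:9@105]
After op 2 cancel(order #1): fills=none; bids=[-] asks=[-]
After op 3 [order #2] limit_sell(price=95, qty=3): fills=none; bids=[-] asks=[#2:3@95]
After op 4 [order #3] limit_buy(price=104, qty=2): fills=#3x#2:2@95; bids=[-] asks=[#2:1@95]
After op 5 [order #4] limit_sell(price=103, qty=5): fills=none; bids=[-] asks=[#2:1@95 #4:5@103]
After op 6 [order #5] limit_sell(price=103, qty=10): fills=none; bids=[-] asks=[#2:1@95 #4:5@103 #5:10@103]
After op 7 [order #6] limit_sell(price=103, qty=10): fills=none; bids=[-] asks=[#2:1@95 #4:5@103 #5:10@103 #6:10@103]
After op 8 cancel(order #2): fills=none; bids=[-] asks=[#4:5@103 #5:10@103 #6:10@103]

Answer: bid=- ask=105
bid=- ask=-
bid=- ask=95
bid=- ask=95
bid=- ask=95
bid=- ask=95
bid=- ask=95
bid=- ask=103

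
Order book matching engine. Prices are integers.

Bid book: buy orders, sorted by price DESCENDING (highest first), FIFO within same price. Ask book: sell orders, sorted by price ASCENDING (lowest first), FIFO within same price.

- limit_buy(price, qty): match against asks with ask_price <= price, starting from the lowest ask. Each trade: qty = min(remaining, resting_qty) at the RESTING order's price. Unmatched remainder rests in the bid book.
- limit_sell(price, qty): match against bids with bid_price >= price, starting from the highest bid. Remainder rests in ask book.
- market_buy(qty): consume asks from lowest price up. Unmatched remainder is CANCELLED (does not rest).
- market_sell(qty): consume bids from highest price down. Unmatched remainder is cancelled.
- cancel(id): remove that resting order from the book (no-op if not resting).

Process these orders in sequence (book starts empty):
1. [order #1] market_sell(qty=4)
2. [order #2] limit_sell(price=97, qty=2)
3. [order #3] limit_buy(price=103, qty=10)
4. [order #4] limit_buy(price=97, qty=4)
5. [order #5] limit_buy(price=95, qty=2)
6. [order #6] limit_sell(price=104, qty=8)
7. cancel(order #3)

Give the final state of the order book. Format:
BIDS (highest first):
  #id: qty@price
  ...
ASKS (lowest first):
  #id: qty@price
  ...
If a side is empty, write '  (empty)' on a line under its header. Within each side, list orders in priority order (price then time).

Answer: BIDS (highest first):
  #4: 4@97
  #5: 2@95
ASKS (lowest first):
  #6: 8@104

Derivation:
After op 1 [order #1] market_sell(qty=4): fills=none; bids=[-] asks=[-]
After op 2 [order #2] limit_sell(price=97, qty=2): fills=none; bids=[-] asks=[#2:2@97]
After op 3 [order #3] limit_buy(price=103, qty=10): fills=#3x#2:2@97; bids=[#3:8@103] asks=[-]
After op 4 [order #4] limit_buy(price=97, qty=4): fills=none; bids=[#3:8@103 #4:4@97] asks=[-]
After op 5 [order #5] limit_buy(price=95, qty=2): fills=none; bids=[#3:8@103 #4:4@97 #5:2@95] asks=[-]
After op 6 [order #6] limit_sell(price=104, qty=8): fills=none; bids=[#3:8@103 #4:4@97 #5:2@95] asks=[#6:8@104]
After op 7 cancel(order #3): fills=none; bids=[#4:4@97 #5:2@95] asks=[#6:8@104]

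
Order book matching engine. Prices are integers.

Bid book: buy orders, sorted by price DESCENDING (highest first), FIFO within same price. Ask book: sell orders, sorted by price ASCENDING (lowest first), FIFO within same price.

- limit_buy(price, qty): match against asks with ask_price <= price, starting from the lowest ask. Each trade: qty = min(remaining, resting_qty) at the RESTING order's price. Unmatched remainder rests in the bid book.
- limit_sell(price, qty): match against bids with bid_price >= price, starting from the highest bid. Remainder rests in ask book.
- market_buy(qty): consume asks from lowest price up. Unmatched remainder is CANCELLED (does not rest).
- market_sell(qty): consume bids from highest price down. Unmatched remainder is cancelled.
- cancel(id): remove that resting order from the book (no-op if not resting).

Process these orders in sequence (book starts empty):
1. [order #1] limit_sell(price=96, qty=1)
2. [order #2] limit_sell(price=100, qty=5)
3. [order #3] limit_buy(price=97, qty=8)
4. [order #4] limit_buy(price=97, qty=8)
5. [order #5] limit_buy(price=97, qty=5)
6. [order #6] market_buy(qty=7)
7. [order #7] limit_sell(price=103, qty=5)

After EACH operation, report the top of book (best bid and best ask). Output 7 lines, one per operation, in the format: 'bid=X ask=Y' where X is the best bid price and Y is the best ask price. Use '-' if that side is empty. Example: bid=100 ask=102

After op 1 [order #1] limit_sell(price=96, qty=1): fills=none; bids=[-] asks=[#1:1@96]
After op 2 [order #2] limit_sell(price=100, qty=5): fills=none; bids=[-] asks=[#1:1@96 #2:5@100]
After op 3 [order #3] limit_buy(price=97, qty=8): fills=#3x#1:1@96; bids=[#3:7@97] asks=[#2:5@100]
After op 4 [order #4] limit_buy(price=97, qty=8): fills=none; bids=[#3:7@97 #4:8@97] asks=[#2:5@100]
After op 5 [order #5] limit_buy(price=97, qty=5): fills=none; bids=[#3:7@97 #4:8@97 #5:5@97] asks=[#2:5@100]
After op 6 [order #6] market_buy(qty=7): fills=#6x#2:5@100; bids=[#3:7@97 #4:8@97 #5:5@97] asks=[-]
After op 7 [order #7] limit_sell(price=103, qty=5): fills=none; bids=[#3:7@97 #4:8@97 #5:5@97] asks=[#7:5@103]

Answer: bid=- ask=96
bid=- ask=96
bid=97 ask=100
bid=97 ask=100
bid=97 ask=100
bid=97 ask=-
bid=97 ask=103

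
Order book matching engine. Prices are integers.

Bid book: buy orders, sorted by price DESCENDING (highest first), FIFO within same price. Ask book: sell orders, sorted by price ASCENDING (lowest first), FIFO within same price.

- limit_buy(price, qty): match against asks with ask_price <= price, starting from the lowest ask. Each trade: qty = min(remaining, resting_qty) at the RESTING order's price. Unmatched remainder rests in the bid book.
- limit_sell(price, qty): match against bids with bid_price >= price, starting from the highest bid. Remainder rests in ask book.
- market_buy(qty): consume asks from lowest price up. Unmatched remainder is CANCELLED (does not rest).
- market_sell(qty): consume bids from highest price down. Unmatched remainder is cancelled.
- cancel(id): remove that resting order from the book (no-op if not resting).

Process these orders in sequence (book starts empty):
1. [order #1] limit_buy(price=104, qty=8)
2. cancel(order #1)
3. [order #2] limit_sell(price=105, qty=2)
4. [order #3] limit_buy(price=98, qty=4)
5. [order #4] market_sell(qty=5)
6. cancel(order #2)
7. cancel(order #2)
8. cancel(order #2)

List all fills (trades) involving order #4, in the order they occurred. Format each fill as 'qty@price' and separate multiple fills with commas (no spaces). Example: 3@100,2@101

After op 1 [order #1] limit_buy(price=104, qty=8): fills=none; bids=[#1:8@104] asks=[-]
After op 2 cancel(order #1): fills=none; bids=[-] asks=[-]
After op 3 [order #2] limit_sell(price=105, qty=2): fills=none; bids=[-] asks=[#2:2@105]
After op 4 [order #3] limit_buy(price=98, qty=4): fills=none; bids=[#3:4@98] asks=[#2:2@105]
After op 5 [order #4] market_sell(qty=5): fills=#3x#4:4@98; bids=[-] asks=[#2:2@105]
After op 6 cancel(order #2): fills=none; bids=[-] asks=[-]
After op 7 cancel(order #2): fills=none; bids=[-] asks=[-]
After op 8 cancel(order #2): fills=none; bids=[-] asks=[-]

Answer: 4@98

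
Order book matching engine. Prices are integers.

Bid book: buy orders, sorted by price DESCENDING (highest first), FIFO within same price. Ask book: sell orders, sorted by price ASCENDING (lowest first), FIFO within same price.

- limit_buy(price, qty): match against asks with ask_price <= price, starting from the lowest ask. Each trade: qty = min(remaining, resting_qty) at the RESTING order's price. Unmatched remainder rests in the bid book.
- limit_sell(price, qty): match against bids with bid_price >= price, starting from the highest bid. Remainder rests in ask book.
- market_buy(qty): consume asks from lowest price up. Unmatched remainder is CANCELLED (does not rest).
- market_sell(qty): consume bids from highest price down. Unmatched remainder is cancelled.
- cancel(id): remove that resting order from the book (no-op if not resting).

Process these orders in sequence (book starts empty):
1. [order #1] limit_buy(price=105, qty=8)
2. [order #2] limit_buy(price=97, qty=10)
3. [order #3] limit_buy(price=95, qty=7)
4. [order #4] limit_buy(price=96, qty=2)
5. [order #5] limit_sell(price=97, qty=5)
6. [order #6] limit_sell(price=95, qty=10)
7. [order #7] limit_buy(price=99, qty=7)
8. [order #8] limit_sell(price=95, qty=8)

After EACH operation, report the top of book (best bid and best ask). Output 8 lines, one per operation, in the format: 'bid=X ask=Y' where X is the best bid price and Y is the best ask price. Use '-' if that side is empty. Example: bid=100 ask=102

After op 1 [order #1] limit_buy(price=105, qty=8): fills=none; bids=[#1:8@105] asks=[-]
After op 2 [order #2] limit_buy(price=97, qty=10): fills=none; bids=[#1:8@105 #2:10@97] asks=[-]
After op 3 [order #3] limit_buy(price=95, qty=7): fills=none; bids=[#1:8@105 #2:10@97 #3:7@95] asks=[-]
After op 4 [order #4] limit_buy(price=96, qty=2): fills=none; bids=[#1:8@105 #2:10@97 #4:2@96 #3:7@95] asks=[-]
After op 5 [order #5] limit_sell(price=97, qty=5): fills=#1x#5:5@105; bids=[#1:3@105 #2:10@97 #4:2@96 #3:7@95] asks=[-]
After op 6 [order #6] limit_sell(price=95, qty=10): fills=#1x#6:3@105 #2x#6:7@97; bids=[#2:3@97 #4:2@96 #3:7@95] asks=[-]
After op 7 [order #7] limit_buy(price=99, qty=7): fills=none; bids=[#7:7@99 #2:3@97 #4:2@96 #3:7@95] asks=[-]
After op 8 [order #8] limit_sell(price=95, qty=8): fills=#7x#8:7@99 #2x#8:1@97; bids=[#2:2@97 #4:2@96 #3:7@95] asks=[-]

Answer: bid=105 ask=-
bid=105 ask=-
bid=105 ask=-
bid=105 ask=-
bid=105 ask=-
bid=97 ask=-
bid=99 ask=-
bid=97 ask=-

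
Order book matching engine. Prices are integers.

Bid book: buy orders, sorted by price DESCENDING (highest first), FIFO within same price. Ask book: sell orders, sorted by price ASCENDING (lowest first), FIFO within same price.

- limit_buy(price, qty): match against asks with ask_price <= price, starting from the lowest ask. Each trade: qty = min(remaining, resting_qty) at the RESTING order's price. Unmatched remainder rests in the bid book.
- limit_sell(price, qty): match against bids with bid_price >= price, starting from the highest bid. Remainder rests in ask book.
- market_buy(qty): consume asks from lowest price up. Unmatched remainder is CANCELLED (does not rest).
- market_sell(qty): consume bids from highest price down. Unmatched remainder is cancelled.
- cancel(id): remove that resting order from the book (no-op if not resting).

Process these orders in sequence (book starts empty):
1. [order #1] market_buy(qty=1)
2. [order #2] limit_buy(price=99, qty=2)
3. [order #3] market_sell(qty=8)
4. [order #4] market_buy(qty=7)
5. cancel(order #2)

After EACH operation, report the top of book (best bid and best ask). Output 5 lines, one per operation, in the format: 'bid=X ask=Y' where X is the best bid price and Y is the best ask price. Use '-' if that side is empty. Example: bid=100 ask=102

Answer: bid=- ask=-
bid=99 ask=-
bid=- ask=-
bid=- ask=-
bid=- ask=-

Derivation:
After op 1 [order #1] market_buy(qty=1): fills=none; bids=[-] asks=[-]
After op 2 [order #2] limit_buy(price=99, qty=2): fills=none; bids=[#2:2@99] asks=[-]
After op 3 [order #3] market_sell(qty=8): fills=#2x#3:2@99; bids=[-] asks=[-]
After op 4 [order #4] market_buy(qty=7): fills=none; bids=[-] asks=[-]
After op 5 cancel(order #2): fills=none; bids=[-] asks=[-]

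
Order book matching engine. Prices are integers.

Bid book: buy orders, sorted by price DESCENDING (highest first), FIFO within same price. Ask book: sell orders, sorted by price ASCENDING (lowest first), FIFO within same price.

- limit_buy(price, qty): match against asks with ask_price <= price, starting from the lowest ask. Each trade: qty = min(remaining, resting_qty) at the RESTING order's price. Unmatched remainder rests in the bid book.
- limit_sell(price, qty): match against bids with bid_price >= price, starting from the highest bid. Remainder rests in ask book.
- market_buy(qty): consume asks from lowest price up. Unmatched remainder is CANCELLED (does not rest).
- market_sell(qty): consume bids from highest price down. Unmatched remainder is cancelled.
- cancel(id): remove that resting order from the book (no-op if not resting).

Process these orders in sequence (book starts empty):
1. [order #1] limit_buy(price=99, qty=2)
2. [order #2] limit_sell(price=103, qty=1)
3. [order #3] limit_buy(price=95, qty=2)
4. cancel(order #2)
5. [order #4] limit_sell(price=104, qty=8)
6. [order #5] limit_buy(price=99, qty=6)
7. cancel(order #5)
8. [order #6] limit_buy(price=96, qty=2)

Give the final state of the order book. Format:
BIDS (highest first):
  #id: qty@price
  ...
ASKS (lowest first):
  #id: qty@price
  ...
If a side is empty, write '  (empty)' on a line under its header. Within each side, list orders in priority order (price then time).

Answer: BIDS (highest first):
  #1: 2@99
  #6: 2@96
  #3: 2@95
ASKS (lowest first):
  #4: 8@104

Derivation:
After op 1 [order #1] limit_buy(price=99, qty=2): fills=none; bids=[#1:2@99] asks=[-]
After op 2 [order #2] limit_sell(price=103, qty=1): fills=none; bids=[#1:2@99] asks=[#2:1@103]
After op 3 [order #3] limit_buy(price=95, qty=2): fills=none; bids=[#1:2@99 #3:2@95] asks=[#2:1@103]
After op 4 cancel(order #2): fills=none; bids=[#1:2@99 #3:2@95] asks=[-]
After op 5 [order #4] limit_sell(price=104, qty=8): fills=none; bids=[#1:2@99 #3:2@95] asks=[#4:8@104]
After op 6 [order #5] limit_buy(price=99, qty=6): fills=none; bids=[#1:2@99 #5:6@99 #3:2@95] asks=[#4:8@104]
After op 7 cancel(order #5): fills=none; bids=[#1:2@99 #3:2@95] asks=[#4:8@104]
After op 8 [order #6] limit_buy(price=96, qty=2): fills=none; bids=[#1:2@99 #6:2@96 #3:2@95] asks=[#4:8@104]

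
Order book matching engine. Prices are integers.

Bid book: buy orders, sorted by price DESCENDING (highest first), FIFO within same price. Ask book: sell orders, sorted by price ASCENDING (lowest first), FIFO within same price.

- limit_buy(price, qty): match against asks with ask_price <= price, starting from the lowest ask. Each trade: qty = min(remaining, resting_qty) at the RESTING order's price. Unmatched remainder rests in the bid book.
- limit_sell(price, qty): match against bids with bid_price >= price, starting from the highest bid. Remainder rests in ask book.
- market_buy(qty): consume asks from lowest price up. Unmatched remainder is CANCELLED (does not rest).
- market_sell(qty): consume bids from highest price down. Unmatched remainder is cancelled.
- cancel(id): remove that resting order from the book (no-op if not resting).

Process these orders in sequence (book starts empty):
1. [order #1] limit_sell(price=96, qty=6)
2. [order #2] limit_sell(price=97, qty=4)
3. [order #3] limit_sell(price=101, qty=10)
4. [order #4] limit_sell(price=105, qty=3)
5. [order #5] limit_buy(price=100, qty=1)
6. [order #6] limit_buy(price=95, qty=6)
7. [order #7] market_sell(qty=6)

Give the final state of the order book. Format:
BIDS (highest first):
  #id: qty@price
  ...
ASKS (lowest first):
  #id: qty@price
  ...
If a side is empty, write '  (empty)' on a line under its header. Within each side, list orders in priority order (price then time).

Answer: BIDS (highest first):
  (empty)
ASKS (lowest first):
  #1: 5@96
  #2: 4@97
  #3: 10@101
  #4: 3@105

Derivation:
After op 1 [order #1] limit_sell(price=96, qty=6): fills=none; bids=[-] asks=[#1:6@96]
After op 2 [order #2] limit_sell(price=97, qty=4): fills=none; bids=[-] asks=[#1:6@96 #2:4@97]
After op 3 [order #3] limit_sell(price=101, qty=10): fills=none; bids=[-] asks=[#1:6@96 #2:4@97 #3:10@101]
After op 4 [order #4] limit_sell(price=105, qty=3): fills=none; bids=[-] asks=[#1:6@96 #2:4@97 #3:10@101 #4:3@105]
After op 5 [order #5] limit_buy(price=100, qty=1): fills=#5x#1:1@96; bids=[-] asks=[#1:5@96 #2:4@97 #3:10@101 #4:3@105]
After op 6 [order #6] limit_buy(price=95, qty=6): fills=none; bids=[#6:6@95] asks=[#1:5@96 #2:4@97 #3:10@101 #4:3@105]
After op 7 [order #7] market_sell(qty=6): fills=#6x#7:6@95; bids=[-] asks=[#1:5@96 #2:4@97 #3:10@101 #4:3@105]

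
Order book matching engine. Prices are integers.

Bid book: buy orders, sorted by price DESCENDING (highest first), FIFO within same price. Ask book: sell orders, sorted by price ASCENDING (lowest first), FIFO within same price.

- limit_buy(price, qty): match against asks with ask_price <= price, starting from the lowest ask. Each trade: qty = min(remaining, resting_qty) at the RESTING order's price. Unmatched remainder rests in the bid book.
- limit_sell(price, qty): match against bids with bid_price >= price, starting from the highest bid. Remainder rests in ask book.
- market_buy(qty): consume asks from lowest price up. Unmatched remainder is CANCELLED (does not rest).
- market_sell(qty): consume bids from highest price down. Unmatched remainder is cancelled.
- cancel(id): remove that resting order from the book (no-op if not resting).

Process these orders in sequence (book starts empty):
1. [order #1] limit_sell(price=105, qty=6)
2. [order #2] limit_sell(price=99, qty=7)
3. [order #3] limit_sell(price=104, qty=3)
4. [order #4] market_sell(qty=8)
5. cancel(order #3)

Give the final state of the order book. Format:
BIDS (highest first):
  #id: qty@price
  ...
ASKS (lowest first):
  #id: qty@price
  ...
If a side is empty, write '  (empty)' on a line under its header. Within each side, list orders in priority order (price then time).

After op 1 [order #1] limit_sell(price=105, qty=6): fills=none; bids=[-] asks=[#1:6@105]
After op 2 [order #2] limit_sell(price=99, qty=7): fills=none; bids=[-] asks=[#2:7@99 #1:6@105]
After op 3 [order #3] limit_sell(price=104, qty=3): fills=none; bids=[-] asks=[#2:7@99 #3:3@104 #1:6@105]
After op 4 [order #4] market_sell(qty=8): fills=none; bids=[-] asks=[#2:7@99 #3:3@104 #1:6@105]
After op 5 cancel(order #3): fills=none; bids=[-] asks=[#2:7@99 #1:6@105]

Answer: BIDS (highest first):
  (empty)
ASKS (lowest first):
  #2: 7@99
  #1: 6@105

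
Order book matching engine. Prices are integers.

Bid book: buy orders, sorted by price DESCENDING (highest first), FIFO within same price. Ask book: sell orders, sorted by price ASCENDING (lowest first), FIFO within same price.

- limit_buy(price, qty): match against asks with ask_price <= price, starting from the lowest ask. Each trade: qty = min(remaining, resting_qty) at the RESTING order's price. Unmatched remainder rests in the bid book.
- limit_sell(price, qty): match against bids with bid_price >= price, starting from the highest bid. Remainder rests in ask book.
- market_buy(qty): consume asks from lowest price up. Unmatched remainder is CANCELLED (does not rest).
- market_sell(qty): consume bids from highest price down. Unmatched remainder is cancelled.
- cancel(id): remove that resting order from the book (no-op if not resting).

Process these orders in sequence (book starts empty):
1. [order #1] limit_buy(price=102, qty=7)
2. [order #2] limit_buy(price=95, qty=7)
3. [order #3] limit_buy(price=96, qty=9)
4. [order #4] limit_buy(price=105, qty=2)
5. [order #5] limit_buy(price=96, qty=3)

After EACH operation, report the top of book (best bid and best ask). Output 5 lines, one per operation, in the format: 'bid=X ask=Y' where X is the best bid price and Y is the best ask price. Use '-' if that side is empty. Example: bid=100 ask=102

After op 1 [order #1] limit_buy(price=102, qty=7): fills=none; bids=[#1:7@102] asks=[-]
After op 2 [order #2] limit_buy(price=95, qty=7): fills=none; bids=[#1:7@102 #2:7@95] asks=[-]
After op 3 [order #3] limit_buy(price=96, qty=9): fills=none; bids=[#1:7@102 #3:9@96 #2:7@95] asks=[-]
After op 4 [order #4] limit_buy(price=105, qty=2): fills=none; bids=[#4:2@105 #1:7@102 #3:9@96 #2:7@95] asks=[-]
After op 5 [order #5] limit_buy(price=96, qty=3): fills=none; bids=[#4:2@105 #1:7@102 #3:9@96 #5:3@96 #2:7@95] asks=[-]

Answer: bid=102 ask=-
bid=102 ask=-
bid=102 ask=-
bid=105 ask=-
bid=105 ask=-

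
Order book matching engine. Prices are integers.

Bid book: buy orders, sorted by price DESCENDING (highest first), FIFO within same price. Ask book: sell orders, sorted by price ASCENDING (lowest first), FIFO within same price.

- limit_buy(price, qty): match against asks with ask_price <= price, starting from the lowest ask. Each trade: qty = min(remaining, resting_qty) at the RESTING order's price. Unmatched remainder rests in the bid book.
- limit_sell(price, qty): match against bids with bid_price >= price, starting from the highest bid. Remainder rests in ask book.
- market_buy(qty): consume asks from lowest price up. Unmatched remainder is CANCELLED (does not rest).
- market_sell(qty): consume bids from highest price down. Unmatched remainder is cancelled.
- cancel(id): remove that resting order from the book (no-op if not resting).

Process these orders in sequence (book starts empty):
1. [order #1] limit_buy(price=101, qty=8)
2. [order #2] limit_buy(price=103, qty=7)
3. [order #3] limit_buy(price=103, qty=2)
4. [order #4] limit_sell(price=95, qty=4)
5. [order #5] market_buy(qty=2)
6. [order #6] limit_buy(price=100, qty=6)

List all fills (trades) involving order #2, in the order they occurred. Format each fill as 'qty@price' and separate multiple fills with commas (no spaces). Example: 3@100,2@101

After op 1 [order #1] limit_buy(price=101, qty=8): fills=none; bids=[#1:8@101] asks=[-]
After op 2 [order #2] limit_buy(price=103, qty=7): fills=none; bids=[#2:7@103 #1:8@101] asks=[-]
After op 3 [order #3] limit_buy(price=103, qty=2): fills=none; bids=[#2:7@103 #3:2@103 #1:8@101] asks=[-]
After op 4 [order #4] limit_sell(price=95, qty=4): fills=#2x#4:4@103; bids=[#2:3@103 #3:2@103 #1:8@101] asks=[-]
After op 5 [order #5] market_buy(qty=2): fills=none; bids=[#2:3@103 #3:2@103 #1:8@101] asks=[-]
After op 6 [order #6] limit_buy(price=100, qty=6): fills=none; bids=[#2:3@103 #3:2@103 #1:8@101 #6:6@100] asks=[-]

Answer: 4@103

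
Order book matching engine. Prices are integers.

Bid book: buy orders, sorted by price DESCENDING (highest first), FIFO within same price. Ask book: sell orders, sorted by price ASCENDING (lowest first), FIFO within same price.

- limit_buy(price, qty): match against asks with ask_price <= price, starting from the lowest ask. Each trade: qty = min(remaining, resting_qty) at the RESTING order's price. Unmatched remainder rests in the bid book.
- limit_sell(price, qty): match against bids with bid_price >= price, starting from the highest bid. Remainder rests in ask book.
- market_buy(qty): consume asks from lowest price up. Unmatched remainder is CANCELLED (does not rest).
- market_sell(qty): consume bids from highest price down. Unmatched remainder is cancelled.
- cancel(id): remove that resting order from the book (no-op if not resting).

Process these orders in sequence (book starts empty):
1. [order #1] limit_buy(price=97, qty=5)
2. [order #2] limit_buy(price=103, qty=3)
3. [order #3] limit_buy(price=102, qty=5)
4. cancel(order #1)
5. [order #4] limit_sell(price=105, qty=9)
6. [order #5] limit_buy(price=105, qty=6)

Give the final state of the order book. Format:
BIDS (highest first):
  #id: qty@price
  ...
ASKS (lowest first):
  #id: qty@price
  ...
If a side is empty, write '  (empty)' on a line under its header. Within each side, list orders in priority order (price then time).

After op 1 [order #1] limit_buy(price=97, qty=5): fills=none; bids=[#1:5@97] asks=[-]
After op 2 [order #2] limit_buy(price=103, qty=3): fills=none; bids=[#2:3@103 #1:5@97] asks=[-]
After op 3 [order #3] limit_buy(price=102, qty=5): fills=none; bids=[#2:3@103 #3:5@102 #1:5@97] asks=[-]
After op 4 cancel(order #1): fills=none; bids=[#2:3@103 #3:5@102] asks=[-]
After op 5 [order #4] limit_sell(price=105, qty=9): fills=none; bids=[#2:3@103 #3:5@102] asks=[#4:9@105]
After op 6 [order #5] limit_buy(price=105, qty=6): fills=#5x#4:6@105; bids=[#2:3@103 #3:5@102] asks=[#4:3@105]

Answer: BIDS (highest first):
  #2: 3@103
  #3: 5@102
ASKS (lowest first):
  #4: 3@105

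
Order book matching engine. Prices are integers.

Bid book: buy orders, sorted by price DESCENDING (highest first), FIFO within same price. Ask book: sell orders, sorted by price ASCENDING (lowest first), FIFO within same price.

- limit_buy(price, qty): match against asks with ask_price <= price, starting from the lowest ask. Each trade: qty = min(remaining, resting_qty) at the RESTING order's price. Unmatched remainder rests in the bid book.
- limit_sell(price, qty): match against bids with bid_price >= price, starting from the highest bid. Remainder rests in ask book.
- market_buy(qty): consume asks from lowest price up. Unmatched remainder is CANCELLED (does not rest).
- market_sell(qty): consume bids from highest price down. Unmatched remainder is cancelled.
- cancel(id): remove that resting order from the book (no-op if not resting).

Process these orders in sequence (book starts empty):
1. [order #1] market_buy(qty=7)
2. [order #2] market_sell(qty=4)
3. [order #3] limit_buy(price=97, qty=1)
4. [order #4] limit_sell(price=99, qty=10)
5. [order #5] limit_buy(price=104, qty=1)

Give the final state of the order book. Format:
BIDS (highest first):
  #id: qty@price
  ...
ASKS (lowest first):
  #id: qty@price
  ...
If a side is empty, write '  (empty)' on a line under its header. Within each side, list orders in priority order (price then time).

Answer: BIDS (highest first):
  #3: 1@97
ASKS (lowest first):
  #4: 9@99

Derivation:
After op 1 [order #1] market_buy(qty=7): fills=none; bids=[-] asks=[-]
After op 2 [order #2] market_sell(qty=4): fills=none; bids=[-] asks=[-]
After op 3 [order #3] limit_buy(price=97, qty=1): fills=none; bids=[#3:1@97] asks=[-]
After op 4 [order #4] limit_sell(price=99, qty=10): fills=none; bids=[#3:1@97] asks=[#4:10@99]
After op 5 [order #5] limit_buy(price=104, qty=1): fills=#5x#4:1@99; bids=[#3:1@97] asks=[#4:9@99]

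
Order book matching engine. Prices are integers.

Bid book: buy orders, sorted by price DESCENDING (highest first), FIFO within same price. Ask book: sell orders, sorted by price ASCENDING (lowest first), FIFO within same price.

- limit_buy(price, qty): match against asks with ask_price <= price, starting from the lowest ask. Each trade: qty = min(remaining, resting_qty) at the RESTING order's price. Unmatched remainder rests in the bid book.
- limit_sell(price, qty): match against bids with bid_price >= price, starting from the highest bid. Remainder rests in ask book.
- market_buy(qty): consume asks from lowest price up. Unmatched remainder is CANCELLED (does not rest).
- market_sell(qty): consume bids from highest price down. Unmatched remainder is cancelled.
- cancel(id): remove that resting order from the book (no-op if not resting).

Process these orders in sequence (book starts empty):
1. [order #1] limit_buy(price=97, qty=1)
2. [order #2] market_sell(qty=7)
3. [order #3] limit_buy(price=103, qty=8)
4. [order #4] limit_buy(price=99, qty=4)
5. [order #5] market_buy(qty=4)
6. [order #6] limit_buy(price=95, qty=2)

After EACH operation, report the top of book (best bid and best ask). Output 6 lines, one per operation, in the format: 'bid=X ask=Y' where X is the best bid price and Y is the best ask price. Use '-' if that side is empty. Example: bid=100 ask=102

Answer: bid=97 ask=-
bid=- ask=-
bid=103 ask=-
bid=103 ask=-
bid=103 ask=-
bid=103 ask=-

Derivation:
After op 1 [order #1] limit_buy(price=97, qty=1): fills=none; bids=[#1:1@97] asks=[-]
After op 2 [order #2] market_sell(qty=7): fills=#1x#2:1@97; bids=[-] asks=[-]
After op 3 [order #3] limit_buy(price=103, qty=8): fills=none; bids=[#3:8@103] asks=[-]
After op 4 [order #4] limit_buy(price=99, qty=4): fills=none; bids=[#3:8@103 #4:4@99] asks=[-]
After op 5 [order #5] market_buy(qty=4): fills=none; bids=[#3:8@103 #4:4@99] asks=[-]
After op 6 [order #6] limit_buy(price=95, qty=2): fills=none; bids=[#3:8@103 #4:4@99 #6:2@95] asks=[-]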